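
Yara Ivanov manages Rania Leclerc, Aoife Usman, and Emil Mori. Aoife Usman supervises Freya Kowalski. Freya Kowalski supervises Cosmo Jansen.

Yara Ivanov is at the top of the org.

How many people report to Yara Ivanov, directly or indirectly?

5

Yara Ivanov directly manages Aoife Usman, Rania Leclerc, Emil Mori. Under Aoife Usman: Freya Kowalski, Cosmo Jansen (2). Rania Leclerc has no reports. Emil Mori has no reports. So Yara Ivanov's organization is 3 direct reports plus everyone under them: 3 + 1 + 1 = 5.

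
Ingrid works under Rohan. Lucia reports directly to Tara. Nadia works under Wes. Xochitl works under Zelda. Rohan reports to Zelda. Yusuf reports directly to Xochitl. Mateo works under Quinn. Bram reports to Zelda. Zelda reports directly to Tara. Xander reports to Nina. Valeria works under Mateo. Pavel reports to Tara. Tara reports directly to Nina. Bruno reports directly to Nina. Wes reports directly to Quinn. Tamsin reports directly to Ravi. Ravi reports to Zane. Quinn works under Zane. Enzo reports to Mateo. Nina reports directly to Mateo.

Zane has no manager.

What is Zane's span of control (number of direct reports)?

2

Zane directly manages Quinn, Ravi. That is 2 direct reports.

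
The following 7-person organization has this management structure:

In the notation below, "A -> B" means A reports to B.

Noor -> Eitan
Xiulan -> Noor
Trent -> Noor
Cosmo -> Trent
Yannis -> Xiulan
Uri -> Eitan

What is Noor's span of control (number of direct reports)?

Noor directly manages Xiulan, Trent. That is 2 direct reports.

2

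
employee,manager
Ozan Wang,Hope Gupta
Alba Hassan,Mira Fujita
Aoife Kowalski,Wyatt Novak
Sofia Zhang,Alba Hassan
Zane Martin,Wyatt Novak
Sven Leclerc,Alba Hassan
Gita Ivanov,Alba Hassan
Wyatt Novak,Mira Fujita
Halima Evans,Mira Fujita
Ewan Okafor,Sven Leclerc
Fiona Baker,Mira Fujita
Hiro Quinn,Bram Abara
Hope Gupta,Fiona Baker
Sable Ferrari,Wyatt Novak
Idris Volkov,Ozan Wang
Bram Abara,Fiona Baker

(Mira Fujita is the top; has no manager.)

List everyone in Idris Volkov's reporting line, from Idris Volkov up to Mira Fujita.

Idris Volkov -> Ozan Wang -> Hope Gupta -> Fiona Baker -> Mira Fujita

Idris Volkov reports to Ozan Wang. Ozan Wang reports to Hope Gupta. Hope Gupta reports to Fiona Baker. Fiona Baker reports to Mira Fujita. Mira Fujita is at the top.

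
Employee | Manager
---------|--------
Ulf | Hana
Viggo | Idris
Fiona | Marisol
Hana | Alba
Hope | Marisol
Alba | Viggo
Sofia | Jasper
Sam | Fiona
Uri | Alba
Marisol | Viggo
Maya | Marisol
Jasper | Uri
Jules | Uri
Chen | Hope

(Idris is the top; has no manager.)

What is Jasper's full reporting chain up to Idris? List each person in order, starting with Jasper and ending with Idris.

Jasper reports to Uri. Uri reports to Alba. Alba reports to Viggo. Viggo reports to Idris. Idris is at the top.

Jasper -> Uri -> Alba -> Viggo -> Idris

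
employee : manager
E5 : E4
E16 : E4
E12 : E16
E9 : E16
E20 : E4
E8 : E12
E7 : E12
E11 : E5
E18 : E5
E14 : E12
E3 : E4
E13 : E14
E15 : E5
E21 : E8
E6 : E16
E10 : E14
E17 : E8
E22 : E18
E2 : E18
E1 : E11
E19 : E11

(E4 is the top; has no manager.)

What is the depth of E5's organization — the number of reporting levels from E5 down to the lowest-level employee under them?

The longest chain under E5 runs E5 → E18 → E2, which is 2 levels below E5.

2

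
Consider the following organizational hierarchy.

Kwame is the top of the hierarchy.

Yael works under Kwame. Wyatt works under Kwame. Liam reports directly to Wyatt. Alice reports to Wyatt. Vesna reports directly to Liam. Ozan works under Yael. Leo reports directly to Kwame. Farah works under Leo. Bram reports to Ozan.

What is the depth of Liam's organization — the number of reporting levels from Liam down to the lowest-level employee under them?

The longest chain under Liam runs Liam → Vesna, which is 1 level below Liam.

1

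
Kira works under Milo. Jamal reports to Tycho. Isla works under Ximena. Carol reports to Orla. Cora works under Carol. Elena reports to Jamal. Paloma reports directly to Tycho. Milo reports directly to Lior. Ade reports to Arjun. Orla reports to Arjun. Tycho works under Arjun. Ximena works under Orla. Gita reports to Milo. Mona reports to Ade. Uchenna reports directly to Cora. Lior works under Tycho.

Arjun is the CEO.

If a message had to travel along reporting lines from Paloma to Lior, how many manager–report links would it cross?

2

Paloma is 1 level below Tycho, and Lior is 1 level below Tycho (their lowest common manager). The shortest path runs up from Paloma to Tycho and back down to Lior: 1 + 1 = 2 links.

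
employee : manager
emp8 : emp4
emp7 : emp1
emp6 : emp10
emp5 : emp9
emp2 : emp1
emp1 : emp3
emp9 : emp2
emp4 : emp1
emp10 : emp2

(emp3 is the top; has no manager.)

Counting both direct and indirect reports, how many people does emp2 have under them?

emp2 directly manages emp10, emp9. Under emp10: emp6 (1). Under emp9: emp5 (1). So emp2's organization is 2 direct reports plus everyone under them: 2 + 2 = 4.

4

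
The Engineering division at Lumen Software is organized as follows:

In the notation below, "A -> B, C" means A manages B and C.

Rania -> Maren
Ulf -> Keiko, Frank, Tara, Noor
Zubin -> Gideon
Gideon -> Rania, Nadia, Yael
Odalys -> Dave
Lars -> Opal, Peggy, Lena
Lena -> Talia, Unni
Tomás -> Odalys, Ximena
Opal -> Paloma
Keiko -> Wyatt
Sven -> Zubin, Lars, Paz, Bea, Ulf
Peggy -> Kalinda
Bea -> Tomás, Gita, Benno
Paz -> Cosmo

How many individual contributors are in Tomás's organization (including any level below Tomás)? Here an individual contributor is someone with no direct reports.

2

The people in Tomás's organization with no one reporting to them are Ximena, Dave. That is 2.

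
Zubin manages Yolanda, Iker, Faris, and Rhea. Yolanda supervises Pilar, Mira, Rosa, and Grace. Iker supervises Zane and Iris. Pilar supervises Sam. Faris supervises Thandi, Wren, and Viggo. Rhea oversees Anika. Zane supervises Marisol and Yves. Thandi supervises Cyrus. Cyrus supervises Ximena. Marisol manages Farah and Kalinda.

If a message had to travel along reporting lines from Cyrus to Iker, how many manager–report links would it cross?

Cyrus is 3 levels below Zubin, and Iker is 1 level below Zubin (their lowest common manager). The shortest path runs up from Cyrus to Zubin and back down to Iker: 3 + 1 = 4 links.

4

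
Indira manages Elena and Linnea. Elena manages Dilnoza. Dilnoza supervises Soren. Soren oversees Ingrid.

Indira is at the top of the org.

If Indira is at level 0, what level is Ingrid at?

Chain from Ingrid up to Indira: Ingrid → Soren → Dilnoza → Elena → Indira. That is 4 steps up, so Ingrid is 4 levels below Indira.

4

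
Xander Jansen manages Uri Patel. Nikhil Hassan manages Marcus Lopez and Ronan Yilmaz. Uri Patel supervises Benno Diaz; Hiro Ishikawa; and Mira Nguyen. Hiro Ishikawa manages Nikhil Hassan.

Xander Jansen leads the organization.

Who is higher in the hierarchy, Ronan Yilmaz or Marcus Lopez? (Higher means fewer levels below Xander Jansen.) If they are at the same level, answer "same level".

Both Ronan Yilmaz and Marcus Lopez are 4 levels below Xander Jansen.

same level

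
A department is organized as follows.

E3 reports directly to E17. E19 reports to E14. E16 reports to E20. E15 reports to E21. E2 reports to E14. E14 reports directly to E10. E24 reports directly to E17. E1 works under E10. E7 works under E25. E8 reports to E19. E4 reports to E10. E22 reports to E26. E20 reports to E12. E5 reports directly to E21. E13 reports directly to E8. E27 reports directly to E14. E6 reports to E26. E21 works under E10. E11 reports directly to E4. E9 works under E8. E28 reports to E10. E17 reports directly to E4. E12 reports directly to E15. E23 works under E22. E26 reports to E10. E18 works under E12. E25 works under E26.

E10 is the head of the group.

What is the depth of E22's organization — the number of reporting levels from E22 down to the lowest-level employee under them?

1

The longest chain under E22 runs E22 → E23, which is 1 level below E22.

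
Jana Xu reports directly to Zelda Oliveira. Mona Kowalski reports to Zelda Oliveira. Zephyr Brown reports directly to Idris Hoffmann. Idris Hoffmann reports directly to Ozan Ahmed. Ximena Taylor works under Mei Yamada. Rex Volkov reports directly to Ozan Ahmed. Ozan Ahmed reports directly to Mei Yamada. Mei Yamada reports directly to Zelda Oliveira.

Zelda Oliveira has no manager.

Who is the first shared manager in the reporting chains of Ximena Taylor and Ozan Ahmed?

Ximena Taylor's chain of managers is Mei Yamada, Zelda Oliveira. Ozan Ahmed's chain of managers is Mei Yamada, Zelda Oliveira. The first manager that appears in both chains is Mei Yamada.

Mei Yamada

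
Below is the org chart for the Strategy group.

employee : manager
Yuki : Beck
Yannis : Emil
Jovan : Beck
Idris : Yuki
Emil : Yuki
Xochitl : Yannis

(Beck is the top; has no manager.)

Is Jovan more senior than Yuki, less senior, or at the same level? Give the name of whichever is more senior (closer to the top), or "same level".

same level

Both Jovan and Yuki are 1 level below Beck.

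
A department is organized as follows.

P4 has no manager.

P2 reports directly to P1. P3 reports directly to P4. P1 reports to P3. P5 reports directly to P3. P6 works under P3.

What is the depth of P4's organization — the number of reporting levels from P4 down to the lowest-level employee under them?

3

The longest chain under P4 runs P4 → P3 → P1 → P2, which is 3 levels below P4.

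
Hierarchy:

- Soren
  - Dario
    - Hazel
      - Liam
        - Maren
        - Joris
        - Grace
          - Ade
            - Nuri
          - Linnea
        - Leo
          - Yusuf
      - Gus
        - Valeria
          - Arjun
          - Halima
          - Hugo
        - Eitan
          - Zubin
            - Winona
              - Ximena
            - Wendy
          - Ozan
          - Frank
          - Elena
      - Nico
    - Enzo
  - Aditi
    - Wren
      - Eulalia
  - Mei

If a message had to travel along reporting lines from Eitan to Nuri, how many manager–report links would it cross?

6

Eitan is 2 levels below Hazel, and Nuri is 4 levels below Hazel (their lowest common manager). The shortest path runs up from Eitan to Hazel and back down to Nuri: 2 + 4 = 6 links.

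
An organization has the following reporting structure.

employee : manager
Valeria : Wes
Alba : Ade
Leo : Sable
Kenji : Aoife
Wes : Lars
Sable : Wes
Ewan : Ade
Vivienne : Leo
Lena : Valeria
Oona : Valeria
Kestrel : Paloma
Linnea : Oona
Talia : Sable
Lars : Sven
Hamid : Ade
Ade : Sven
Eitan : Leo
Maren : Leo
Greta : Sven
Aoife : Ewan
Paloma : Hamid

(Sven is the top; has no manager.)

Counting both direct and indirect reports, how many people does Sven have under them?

21

Sven directly manages Ade, Lars, Greta. Under Ade: Alba, Hamid, Paloma, Kestrel, Ewan, Aoife, Kenji (7). Under Lars: Wes, Sable, Leo, Maren, Vivienne, Eitan, Talia, Valeria, Lena, Oona, Linnea (11). Greta has no reports. So Sven's organization is 3 direct reports plus everyone under them: 8 + 12 + 1 = 21.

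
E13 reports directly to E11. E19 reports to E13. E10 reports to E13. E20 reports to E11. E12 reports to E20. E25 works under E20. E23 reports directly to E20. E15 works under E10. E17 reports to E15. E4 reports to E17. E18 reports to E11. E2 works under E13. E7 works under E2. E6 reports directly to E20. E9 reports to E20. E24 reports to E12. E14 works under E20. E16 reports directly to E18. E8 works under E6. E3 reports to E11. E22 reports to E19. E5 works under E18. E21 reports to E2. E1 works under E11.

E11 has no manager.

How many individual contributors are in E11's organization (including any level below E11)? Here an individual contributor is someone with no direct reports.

The people in E11's organization with no one reporting to them are E1, E3, E5, E16, E14, E9, E8, E23, E25, E24, E21, E7, E4, E22. That is 14.

14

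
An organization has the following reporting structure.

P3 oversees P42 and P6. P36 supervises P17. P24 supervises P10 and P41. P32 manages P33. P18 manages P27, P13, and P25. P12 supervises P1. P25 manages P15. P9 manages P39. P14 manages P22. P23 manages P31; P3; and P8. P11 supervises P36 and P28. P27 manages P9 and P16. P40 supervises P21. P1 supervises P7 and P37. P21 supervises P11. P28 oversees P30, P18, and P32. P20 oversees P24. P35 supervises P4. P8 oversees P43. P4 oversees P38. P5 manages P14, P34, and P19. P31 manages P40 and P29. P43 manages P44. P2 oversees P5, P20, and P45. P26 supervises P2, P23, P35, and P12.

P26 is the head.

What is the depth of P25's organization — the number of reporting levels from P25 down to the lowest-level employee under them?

1

The longest chain under P25 runs P25 → P15, which is 1 level below P25.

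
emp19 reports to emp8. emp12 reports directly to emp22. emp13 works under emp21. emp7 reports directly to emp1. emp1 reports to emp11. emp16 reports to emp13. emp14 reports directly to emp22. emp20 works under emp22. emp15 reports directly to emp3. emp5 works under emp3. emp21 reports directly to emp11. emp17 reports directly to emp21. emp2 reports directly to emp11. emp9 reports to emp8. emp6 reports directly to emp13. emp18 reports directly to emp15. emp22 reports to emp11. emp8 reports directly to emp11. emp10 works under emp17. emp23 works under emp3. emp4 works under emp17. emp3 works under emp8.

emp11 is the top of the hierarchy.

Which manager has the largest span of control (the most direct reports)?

Direct-report counts: emp11 has 5; emp22 has 3; emp1 has 1; emp21 has 2; emp17 has 2; emp13 has 2; emp8 has 3; emp3 has 3; emp15 has 1. The largest is 5, held by emp11.

emp11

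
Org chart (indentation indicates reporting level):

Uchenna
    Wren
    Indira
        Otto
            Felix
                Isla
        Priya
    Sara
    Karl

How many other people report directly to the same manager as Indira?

Indira reports to Uchenna. Uchenna's other direct reports are Wren, Sara, Karl — 3 peers.

3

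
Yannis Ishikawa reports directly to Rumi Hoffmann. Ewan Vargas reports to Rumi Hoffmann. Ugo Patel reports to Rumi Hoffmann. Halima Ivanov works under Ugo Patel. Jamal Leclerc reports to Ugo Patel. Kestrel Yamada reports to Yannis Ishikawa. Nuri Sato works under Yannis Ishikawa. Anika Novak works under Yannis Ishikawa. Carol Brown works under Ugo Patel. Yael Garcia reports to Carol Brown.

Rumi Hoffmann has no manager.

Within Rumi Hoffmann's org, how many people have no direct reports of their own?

The people in Rumi Hoffmann's organization with no one reporting to them are Yael Garcia, Jamal Leclerc, Halima Ivanov, Ewan Vargas, Anika Novak, Nuri Sato, Kestrel Yamada. That is 7.

7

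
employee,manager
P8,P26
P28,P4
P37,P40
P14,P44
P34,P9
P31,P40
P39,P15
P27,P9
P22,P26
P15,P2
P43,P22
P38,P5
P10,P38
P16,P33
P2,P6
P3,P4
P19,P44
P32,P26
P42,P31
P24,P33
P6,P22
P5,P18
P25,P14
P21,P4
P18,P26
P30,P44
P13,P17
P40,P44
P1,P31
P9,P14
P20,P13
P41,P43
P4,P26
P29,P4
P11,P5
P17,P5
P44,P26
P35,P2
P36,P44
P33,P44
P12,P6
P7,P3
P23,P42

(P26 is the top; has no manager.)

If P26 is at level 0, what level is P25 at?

Chain from P25 up to P26: P25 → P14 → P44 → P26. That is 3 steps up, so P25 is 3 levels below P26.

3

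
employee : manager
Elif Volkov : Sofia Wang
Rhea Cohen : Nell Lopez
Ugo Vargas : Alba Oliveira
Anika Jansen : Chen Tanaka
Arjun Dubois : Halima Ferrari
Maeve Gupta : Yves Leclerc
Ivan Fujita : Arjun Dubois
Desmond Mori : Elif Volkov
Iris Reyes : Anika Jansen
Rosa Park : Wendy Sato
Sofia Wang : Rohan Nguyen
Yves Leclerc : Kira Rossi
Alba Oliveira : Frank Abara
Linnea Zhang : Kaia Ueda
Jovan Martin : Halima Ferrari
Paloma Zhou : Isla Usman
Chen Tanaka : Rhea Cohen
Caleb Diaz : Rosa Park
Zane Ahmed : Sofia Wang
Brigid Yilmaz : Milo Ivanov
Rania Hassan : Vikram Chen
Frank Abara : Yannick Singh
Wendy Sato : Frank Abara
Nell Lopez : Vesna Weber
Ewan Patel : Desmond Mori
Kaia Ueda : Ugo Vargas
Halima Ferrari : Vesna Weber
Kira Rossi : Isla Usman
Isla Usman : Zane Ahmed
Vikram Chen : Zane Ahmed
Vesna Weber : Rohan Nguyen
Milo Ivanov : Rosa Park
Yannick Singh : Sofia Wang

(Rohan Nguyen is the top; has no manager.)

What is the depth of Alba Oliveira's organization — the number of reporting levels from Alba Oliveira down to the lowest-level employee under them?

3

The longest chain under Alba Oliveira runs Alba Oliveira → Ugo Vargas → Kaia Ueda → Linnea Zhang, which is 3 levels below Alba Oliveira.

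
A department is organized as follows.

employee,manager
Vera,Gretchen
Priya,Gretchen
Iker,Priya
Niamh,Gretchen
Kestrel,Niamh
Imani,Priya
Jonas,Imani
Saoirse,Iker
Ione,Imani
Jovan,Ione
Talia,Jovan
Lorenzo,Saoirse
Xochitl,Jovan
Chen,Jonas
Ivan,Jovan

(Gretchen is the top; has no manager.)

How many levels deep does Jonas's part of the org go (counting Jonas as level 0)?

1

The longest chain under Jonas runs Jonas → Chen, which is 1 level below Jonas.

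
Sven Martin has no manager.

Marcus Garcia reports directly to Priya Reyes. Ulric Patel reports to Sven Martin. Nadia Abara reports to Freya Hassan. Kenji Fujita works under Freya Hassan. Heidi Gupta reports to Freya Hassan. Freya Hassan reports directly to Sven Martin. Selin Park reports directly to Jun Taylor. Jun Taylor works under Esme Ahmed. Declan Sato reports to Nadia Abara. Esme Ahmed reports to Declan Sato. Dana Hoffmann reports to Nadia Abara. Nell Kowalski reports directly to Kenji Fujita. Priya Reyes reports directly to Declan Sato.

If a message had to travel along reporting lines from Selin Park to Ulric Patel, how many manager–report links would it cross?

7

Selin Park is 6 levels below Sven Martin, and Ulric Patel is 1 level below Sven Martin (their lowest common manager). The shortest path runs up from Selin Park to Sven Martin and back down to Ulric Patel: 6 + 1 = 7 links.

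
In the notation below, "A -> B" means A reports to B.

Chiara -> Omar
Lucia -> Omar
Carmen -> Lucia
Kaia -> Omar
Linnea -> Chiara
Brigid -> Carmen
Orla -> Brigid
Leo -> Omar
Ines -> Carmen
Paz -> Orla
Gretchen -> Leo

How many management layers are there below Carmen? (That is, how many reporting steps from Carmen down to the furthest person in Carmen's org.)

3

The longest chain under Carmen runs Carmen → Brigid → Orla → Paz, which is 3 levels below Carmen.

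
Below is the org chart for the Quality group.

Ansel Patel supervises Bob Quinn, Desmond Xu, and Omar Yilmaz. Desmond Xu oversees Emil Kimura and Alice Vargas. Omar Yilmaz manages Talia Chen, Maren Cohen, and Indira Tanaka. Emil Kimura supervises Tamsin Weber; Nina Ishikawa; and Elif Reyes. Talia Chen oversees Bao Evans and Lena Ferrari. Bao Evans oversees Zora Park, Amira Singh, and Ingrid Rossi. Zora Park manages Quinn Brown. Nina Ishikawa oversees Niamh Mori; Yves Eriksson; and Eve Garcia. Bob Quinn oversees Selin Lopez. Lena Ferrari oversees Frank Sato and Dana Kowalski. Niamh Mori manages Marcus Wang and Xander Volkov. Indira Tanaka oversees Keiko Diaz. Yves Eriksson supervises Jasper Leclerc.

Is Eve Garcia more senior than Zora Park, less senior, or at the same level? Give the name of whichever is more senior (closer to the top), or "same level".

Both Eve Garcia and Zora Park are 4 levels below Ansel Patel.

same level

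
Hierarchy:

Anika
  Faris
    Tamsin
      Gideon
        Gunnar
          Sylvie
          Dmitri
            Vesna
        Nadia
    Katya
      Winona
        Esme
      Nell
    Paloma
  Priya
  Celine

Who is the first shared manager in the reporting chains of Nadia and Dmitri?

Nadia's chain of managers is Gideon, Tamsin, Faris, Anika. Dmitri's chain of managers is Gunnar, Gideon, Tamsin, Faris, Anika. The first manager that appears in both chains is Gideon.

Gideon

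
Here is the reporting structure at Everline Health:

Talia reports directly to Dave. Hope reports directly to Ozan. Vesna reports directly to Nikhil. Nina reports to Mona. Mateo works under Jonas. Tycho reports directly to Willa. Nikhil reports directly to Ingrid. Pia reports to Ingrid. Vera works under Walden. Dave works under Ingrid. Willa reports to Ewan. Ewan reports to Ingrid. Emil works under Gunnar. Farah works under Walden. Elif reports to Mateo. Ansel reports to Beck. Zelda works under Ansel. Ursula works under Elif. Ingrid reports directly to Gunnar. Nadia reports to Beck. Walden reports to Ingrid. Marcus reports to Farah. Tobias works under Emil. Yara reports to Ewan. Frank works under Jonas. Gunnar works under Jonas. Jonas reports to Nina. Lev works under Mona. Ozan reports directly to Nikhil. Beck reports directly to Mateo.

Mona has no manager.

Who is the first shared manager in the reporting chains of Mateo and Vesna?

Mateo's chain of managers is Jonas, Nina, Mona. Vesna's chain of managers is Nikhil, Ingrid, Gunnar, Jonas, Nina, Mona. The first manager that appears in both chains is Jonas.

Jonas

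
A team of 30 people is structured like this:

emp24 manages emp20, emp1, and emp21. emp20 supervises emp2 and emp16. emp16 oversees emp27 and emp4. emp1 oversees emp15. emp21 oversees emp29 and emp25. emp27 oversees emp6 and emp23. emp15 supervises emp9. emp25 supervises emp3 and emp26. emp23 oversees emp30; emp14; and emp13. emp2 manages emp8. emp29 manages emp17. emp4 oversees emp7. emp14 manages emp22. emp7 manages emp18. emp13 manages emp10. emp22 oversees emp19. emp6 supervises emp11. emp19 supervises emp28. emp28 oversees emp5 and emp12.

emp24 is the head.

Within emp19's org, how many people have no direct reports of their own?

The people in emp19's organization with no one reporting to them are emp12, emp5. That is 2.

2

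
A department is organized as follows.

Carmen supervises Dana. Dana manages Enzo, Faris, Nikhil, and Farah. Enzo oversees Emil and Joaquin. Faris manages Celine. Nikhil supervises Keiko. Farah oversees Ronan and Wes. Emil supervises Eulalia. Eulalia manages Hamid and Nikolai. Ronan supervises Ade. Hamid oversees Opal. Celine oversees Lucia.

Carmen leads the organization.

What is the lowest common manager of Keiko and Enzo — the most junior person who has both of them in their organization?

Keiko's chain of managers is Nikhil, Dana, Carmen. Enzo's chain of managers is Dana, Carmen. The first manager that appears in both chains is Dana.

Dana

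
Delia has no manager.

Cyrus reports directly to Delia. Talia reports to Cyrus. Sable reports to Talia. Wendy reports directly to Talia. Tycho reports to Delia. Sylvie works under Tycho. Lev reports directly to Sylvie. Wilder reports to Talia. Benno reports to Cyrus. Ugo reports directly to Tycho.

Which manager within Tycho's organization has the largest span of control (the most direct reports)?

Tycho

Direct-report counts within Tycho's organization: Tycho has 2; Sylvie has 1. The largest is 2, held by Tycho.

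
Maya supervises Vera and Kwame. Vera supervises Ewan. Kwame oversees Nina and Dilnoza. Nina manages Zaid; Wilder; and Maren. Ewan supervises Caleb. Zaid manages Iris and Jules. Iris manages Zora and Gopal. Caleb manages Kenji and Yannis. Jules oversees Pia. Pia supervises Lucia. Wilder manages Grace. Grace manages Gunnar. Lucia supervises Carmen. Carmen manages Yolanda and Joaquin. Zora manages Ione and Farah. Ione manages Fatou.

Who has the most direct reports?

Direct-report counts: Maya has 2; Kwame has 2; Nina has 3; Wilder has 1; Grace has 1; Zaid has 2; Jules has 1; Pia has 1; Lucia has 1; Carmen has 2; Iris has 2; Zora has 2; Ione has 1; Vera has 1; Ewan has 1; Caleb has 2. The largest is 3, held by Nina.

Nina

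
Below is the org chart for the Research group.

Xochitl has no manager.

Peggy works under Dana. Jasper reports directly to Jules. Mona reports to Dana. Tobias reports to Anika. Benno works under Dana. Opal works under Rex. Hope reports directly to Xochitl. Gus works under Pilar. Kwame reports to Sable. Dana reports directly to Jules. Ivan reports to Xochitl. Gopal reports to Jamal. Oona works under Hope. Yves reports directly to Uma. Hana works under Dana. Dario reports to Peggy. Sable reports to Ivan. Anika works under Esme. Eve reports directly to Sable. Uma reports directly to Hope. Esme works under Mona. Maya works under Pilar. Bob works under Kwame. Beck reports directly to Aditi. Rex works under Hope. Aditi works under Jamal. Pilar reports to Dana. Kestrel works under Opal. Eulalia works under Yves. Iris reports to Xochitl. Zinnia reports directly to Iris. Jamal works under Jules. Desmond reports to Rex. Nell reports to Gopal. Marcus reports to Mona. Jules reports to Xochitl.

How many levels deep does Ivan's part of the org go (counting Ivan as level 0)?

The longest chain under Ivan runs Ivan → Sable → Kwame → Bob, which is 3 levels below Ivan.

3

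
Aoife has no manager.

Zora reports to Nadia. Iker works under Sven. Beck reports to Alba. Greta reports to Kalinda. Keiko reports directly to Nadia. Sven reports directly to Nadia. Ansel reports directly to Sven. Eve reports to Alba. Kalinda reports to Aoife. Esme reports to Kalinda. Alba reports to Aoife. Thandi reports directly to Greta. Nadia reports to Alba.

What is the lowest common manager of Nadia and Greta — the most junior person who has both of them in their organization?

Nadia's chain of managers is Alba, Aoife. Greta's chain of managers is Kalinda, Aoife. The first manager that appears in both chains is Aoife.

Aoife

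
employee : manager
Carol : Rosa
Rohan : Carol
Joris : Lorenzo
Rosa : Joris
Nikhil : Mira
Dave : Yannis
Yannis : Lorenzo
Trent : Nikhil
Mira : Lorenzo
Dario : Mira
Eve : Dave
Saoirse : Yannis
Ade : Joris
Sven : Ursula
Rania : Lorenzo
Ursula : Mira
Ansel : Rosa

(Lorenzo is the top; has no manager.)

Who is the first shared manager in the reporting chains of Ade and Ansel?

Ade's chain of managers is Joris, Lorenzo. Ansel's chain of managers is Rosa, Joris, Lorenzo. The first manager that appears in both chains is Joris.

Joris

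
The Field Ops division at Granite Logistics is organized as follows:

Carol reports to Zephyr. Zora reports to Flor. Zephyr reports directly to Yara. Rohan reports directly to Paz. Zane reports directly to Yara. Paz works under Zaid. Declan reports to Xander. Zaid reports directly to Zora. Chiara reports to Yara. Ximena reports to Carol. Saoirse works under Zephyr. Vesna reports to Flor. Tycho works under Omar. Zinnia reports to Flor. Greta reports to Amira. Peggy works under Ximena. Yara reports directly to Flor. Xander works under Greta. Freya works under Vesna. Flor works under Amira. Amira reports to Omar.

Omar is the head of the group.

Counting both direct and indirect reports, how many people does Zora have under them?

Zora directly manages Zaid. Under Zaid: Paz, Rohan (2). That's 3 in total.

3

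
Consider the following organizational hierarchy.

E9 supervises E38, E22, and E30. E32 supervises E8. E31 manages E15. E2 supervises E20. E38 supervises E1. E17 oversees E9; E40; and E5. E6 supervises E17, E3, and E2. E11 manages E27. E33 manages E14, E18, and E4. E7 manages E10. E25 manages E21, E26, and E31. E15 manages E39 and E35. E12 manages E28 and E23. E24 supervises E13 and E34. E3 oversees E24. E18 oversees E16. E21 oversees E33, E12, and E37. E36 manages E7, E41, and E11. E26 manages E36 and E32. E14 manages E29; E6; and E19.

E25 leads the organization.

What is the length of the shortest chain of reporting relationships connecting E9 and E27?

E9 is 6 levels below E25, and E27 is 4 levels below E25 (their lowest common manager). The shortest path runs up from E9 to E25 and back down to E27: 6 + 4 = 10 links.

10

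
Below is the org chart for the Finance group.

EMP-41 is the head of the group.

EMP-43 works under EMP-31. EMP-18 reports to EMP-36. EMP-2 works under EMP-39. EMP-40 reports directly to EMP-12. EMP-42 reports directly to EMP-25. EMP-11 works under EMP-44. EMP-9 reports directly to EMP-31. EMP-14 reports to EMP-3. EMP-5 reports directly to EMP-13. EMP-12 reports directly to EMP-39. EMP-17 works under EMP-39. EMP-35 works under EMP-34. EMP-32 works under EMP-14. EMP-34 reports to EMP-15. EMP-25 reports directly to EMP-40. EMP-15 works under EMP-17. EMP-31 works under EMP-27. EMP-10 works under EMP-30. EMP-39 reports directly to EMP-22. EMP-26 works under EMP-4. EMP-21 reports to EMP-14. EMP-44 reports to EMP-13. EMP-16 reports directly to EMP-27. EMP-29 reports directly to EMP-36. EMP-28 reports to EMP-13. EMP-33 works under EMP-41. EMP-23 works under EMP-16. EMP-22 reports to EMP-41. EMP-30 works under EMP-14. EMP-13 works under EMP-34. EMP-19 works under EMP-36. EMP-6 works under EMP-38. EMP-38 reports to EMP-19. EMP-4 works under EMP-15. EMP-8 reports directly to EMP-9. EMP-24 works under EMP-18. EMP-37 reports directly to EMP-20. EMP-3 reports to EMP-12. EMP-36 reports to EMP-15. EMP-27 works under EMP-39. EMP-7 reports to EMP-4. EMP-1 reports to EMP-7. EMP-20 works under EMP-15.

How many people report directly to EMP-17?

1

EMP-17 directly manages EMP-15. That is 1 direct report.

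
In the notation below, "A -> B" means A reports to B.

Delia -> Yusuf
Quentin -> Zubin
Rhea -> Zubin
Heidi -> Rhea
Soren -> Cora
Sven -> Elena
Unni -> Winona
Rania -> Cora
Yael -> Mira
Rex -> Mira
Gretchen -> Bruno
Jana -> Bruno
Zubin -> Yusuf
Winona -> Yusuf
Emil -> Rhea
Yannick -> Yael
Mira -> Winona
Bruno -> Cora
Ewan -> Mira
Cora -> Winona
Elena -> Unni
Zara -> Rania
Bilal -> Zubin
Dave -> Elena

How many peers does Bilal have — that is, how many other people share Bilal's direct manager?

2

Bilal reports to Zubin. Zubin's other direct reports are Rhea, Quentin — 2 peers.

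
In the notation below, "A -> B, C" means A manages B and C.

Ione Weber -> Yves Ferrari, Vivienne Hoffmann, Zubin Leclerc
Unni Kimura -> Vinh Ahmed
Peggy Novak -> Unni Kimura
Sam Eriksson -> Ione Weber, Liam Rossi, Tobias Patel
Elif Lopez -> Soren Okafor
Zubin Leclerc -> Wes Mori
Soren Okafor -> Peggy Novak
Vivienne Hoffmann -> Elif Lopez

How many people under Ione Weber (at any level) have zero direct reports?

The people in Ione Weber's organization with no one reporting to them are Wes Mori, Vinh Ahmed, Yves Ferrari. That is 3.

3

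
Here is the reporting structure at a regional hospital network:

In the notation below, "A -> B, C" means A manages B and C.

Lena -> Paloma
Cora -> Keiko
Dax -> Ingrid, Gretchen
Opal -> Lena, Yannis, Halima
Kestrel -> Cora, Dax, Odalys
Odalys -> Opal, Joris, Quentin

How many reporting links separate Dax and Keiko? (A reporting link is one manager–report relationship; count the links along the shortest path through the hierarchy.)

Dax is 1 level below Kestrel, and Keiko is 2 levels below Kestrel (their lowest common manager). The shortest path runs up from Dax to Kestrel and back down to Keiko: 1 + 2 = 3 links.

3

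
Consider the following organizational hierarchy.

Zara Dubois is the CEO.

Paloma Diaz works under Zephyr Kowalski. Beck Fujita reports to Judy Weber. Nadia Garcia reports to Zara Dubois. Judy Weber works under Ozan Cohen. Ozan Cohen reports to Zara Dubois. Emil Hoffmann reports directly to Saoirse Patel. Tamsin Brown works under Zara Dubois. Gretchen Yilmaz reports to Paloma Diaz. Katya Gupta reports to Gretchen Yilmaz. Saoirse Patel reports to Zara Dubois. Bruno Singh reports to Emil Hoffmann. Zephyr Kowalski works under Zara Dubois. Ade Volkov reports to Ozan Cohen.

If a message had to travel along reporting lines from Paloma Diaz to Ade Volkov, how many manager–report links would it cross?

4

Paloma Diaz is 2 levels below Zara Dubois, and Ade Volkov is 2 levels below Zara Dubois (their lowest common manager). The shortest path runs up from Paloma Diaz to Zara Dubois and back down to Ade Volkov: 2 + 2 = 4 links.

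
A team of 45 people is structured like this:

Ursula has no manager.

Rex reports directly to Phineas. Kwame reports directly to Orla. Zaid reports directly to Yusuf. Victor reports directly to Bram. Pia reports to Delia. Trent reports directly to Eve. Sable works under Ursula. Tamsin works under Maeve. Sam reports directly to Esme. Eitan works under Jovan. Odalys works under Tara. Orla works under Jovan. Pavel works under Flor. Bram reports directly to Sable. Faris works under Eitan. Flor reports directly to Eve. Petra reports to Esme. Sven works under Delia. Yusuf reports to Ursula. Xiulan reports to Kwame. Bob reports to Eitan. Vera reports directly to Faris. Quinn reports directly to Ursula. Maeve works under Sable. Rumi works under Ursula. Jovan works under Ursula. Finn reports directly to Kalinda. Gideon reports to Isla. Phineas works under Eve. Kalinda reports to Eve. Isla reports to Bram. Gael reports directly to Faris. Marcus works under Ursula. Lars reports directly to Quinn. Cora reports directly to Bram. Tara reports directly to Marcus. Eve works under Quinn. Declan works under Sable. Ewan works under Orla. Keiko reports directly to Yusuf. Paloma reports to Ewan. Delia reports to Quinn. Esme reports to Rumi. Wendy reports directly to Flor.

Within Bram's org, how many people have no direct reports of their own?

3

The people in Bram's organization with no one reporting to them are Victor, Cora, Gideon. That is 3.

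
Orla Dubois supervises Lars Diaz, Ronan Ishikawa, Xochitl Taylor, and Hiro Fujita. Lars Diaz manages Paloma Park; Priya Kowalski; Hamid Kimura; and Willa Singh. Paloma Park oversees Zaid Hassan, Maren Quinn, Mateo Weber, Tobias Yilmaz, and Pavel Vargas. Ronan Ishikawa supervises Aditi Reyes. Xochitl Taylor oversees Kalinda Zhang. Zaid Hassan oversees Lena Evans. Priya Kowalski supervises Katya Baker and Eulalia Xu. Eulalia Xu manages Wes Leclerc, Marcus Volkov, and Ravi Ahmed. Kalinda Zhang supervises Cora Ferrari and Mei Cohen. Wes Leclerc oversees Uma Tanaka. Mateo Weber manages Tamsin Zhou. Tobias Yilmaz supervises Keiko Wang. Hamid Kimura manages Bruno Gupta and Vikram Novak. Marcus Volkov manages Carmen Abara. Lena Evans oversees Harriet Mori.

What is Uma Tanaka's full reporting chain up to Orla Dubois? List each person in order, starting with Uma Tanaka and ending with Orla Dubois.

Uma Tanaka reports to Wes Leclerc. Wes Leclerc reports to Eulalia Xu. Eulalia Xu reports to Priya Kowalski. Priya Kowalski reports to Lars Diaz. Lars Diaz reports to Orla Dubois. Orla Dubois is at the top.

Uma Tanaka -> Wes Leclerc -> Eulalia Xu -> Priya Kowalski -> Lars Diaz -> Orla Dubois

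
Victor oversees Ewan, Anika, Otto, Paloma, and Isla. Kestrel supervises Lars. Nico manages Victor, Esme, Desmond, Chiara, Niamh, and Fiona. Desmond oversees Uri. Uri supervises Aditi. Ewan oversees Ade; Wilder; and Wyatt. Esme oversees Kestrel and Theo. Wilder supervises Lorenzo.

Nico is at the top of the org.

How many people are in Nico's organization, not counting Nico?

20

Nico directly manages Victor, Esme, Desmond, Chiara, Niamh, Fiona. Under Victor: Isla, Paloma, Otto, Anika, Ewan, Wyatt, Ade, Wilder, Lorenzo (9). Under Esme: Theo, Kestrel, Lars (3). Under Desmond: Uri, Aditi (2). Chiara has no reports. Niamh has no reports. Fiona has no reports. So Nico's organization is 6 direct reports plus everyone under them: 10 + 4 + 3 + 1 + 1 + 1 = 20.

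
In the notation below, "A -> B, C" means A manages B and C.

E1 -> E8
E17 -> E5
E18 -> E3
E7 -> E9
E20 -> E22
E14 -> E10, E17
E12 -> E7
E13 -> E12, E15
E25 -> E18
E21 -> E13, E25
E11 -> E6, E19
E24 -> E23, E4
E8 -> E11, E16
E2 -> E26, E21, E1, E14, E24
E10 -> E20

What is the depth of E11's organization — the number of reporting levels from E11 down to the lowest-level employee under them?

The longest chain under E11 runs E11 → E19, which is 1 level below E11.

1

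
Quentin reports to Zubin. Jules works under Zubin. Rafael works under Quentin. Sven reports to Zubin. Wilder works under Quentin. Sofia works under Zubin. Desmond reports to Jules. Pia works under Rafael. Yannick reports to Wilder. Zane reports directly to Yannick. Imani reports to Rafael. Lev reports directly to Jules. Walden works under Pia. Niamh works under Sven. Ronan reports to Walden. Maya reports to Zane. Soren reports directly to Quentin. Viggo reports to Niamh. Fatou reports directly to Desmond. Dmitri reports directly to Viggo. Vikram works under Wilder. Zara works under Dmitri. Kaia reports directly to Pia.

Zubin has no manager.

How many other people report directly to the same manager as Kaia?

1

Kaia reports to Pia. Pia's other direct reports are Walden — 1 peer.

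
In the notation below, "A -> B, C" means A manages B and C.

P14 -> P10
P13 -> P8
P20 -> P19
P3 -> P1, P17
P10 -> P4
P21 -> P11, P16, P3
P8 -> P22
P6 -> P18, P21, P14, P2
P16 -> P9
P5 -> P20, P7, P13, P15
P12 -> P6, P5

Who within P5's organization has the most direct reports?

Direct-report counts within P5's organization: P5 has 4; P13 has 1; P8 has 1; P20 has 1. The largest is 4, held by P5.

P5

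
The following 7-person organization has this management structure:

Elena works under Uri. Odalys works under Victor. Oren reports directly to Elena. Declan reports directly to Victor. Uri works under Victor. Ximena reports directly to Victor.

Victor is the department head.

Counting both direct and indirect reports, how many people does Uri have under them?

Uri directly manages Elena. Under Elena: Oren (1). That's 2 in total.

2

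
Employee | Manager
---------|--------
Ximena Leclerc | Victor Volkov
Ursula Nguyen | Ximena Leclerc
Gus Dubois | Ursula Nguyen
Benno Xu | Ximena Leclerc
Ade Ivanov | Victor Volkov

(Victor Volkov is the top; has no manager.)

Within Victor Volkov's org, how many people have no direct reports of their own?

3

The people in Victor Volkov's organization with no one reporting to them are Ade Ivanov, Benno Xu, Gus Dubois. That is 3.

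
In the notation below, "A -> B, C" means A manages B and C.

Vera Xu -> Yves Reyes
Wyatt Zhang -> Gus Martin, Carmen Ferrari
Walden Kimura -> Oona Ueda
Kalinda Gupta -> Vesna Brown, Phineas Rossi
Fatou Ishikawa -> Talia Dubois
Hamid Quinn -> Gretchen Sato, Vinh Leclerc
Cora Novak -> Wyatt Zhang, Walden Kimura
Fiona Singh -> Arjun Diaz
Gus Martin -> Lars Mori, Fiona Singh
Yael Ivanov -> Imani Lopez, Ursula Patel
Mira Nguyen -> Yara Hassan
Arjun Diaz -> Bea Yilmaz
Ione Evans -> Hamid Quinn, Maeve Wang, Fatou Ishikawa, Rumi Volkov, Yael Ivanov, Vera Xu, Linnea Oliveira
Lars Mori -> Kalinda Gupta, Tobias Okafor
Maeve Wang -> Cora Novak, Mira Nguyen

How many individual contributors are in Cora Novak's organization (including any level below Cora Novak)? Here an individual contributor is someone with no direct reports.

The people in Cora Novak's organization with no one reporting to them are Oona Ueda, Carmen Ferrari, Bea Yilmaz, Tobias Okafor, Phineas Rossi, Vesna Brown. That is 6.

6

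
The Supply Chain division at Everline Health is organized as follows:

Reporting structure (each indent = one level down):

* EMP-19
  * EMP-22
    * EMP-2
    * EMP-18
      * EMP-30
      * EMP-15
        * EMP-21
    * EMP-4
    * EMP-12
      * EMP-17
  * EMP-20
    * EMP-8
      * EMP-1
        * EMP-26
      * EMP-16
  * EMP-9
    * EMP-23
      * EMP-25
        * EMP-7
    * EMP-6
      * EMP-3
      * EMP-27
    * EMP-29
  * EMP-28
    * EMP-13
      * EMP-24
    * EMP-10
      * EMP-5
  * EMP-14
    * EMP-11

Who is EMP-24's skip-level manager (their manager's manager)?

EMP-28

EMP-24 reports to EMP-13, and EMP-13 reports to EMP-28. So EMP-24's skip-level manager is EMP-28.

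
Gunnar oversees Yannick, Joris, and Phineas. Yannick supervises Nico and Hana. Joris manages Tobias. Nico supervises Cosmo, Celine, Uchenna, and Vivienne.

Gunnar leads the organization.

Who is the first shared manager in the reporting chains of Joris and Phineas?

Gunnar

Joris's chain of managers is Gunnar. Phineas's chain of managers is Gunnar. The first manager that appears in both chains is Gunnar.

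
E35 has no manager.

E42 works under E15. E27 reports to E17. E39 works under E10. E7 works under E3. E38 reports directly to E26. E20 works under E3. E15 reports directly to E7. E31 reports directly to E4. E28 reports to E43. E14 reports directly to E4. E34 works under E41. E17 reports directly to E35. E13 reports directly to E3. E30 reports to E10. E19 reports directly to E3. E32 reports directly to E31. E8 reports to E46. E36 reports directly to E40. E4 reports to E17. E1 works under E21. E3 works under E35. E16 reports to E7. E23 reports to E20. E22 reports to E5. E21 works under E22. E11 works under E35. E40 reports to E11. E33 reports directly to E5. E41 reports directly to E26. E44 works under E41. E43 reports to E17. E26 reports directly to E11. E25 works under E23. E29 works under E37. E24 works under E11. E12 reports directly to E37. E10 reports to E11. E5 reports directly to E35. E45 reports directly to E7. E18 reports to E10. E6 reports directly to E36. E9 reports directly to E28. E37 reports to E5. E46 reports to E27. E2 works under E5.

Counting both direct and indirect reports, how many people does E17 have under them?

E17 directly manages E4, E27, E43. Under E4: E31, E32, E14 (3). Under E27: E46, E8 (2). Under E43: E28, E9 (2). So E17's organization is 3 direct reports plus everyone under them: 4 + 3 + 3 = 10.

10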